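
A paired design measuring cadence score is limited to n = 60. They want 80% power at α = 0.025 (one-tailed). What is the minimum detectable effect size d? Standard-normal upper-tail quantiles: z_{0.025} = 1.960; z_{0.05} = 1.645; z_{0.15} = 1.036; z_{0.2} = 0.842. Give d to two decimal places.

d_min ≈ 0.36

For a single sample (or paired design) of n = 60: d_min = (z_{α} + z_β)/√n.
z-sum = 1.960 + 0.842 = 2.802.
d_min = 2.802 / √60 = 2.802 / 7.746 = 0.362.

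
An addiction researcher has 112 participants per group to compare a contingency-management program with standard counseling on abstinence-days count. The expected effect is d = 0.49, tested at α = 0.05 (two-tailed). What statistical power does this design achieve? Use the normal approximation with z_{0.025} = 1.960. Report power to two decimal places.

power ≈ 0.96

For two equal groups, power = Φ(d·√(n/2) − z_{α/2}).
d·√(n/2) = 0.49 × √(112/2) = 0.49 × 7.483 = 3.667.
z_β = 3.667 − 1.960 = 1.707.
Power = Φ(1.707) = 0.956.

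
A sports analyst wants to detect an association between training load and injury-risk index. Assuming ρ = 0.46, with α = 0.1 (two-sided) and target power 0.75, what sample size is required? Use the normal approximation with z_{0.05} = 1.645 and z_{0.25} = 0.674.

n = 25

Fisher's z: C = ½·ln((1+r)/(1−r)) = ½·ln(2.7037) = 0.4973.
n = ((z_{α/2} + z_β)/C)² + 3.
(1.645 + 0.674) / 0.4973 = 2.319 / 0.4973 = 4.663.
n = 4.663² + 3 = 21.75 + 3 = 24.7.
Round up.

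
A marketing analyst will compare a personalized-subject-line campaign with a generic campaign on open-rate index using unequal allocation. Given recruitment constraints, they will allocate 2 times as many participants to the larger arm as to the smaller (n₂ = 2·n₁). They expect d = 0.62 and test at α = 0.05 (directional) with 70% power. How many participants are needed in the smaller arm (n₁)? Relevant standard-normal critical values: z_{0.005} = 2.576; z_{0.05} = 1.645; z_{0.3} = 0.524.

With allocation ratio k = n₂/n₁ = 2, Var(x̄₁−x̄₂) = σ²(1/n₁ + 1/(k·n₁)) = σ²·(k+1)/(k·n₁).
So n₁ = (1 + 1/k)·((z_{α} + z_β)/d)² = 1.500 × (2.169/0.62)².
n₁ = 1.500 × 12.24 = 18.4.
Round up: n₁ = 19, giving n₂ = 2 × 19 = 38.

n₁ = 19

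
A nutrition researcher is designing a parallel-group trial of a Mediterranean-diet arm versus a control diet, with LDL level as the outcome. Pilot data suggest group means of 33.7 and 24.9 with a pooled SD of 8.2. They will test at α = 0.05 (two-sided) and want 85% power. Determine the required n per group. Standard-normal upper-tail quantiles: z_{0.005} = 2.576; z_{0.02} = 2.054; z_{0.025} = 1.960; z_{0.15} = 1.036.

n = 16 per group

Cohen's d = |M₁ − M₂| / SD_pooled = |33.7 − 24.9| / 8.2 = 8.8 / 8.2 = 1.073.
For two independent groups with equal n: n = 2·((z_{α/2} + z_β) / d)².
z_{α/2} + z_β = 1.960 + 1.036 = 2.996.
n = 2 × (2.996 / 1.073)² = 2 × 2.792² = 2 × 7.80 = 15.6.
Round up to the next whole participant.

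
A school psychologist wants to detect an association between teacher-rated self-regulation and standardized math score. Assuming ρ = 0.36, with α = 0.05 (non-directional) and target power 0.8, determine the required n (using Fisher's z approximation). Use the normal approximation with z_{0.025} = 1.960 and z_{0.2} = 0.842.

n = 59

Fisher's z: C = ½·ln((1+r)/(1−r)) = ½·ln(2.1250) = 0.3769.
n = ((z_{α/2} + z_β)/C)² + 3.
(1.960 + 0.842) / 0.3769 = 2.802 / 0.3769 = 7.434.
n = 7.434² + 3 = 55.27 + 3 = 58.3.
Round up.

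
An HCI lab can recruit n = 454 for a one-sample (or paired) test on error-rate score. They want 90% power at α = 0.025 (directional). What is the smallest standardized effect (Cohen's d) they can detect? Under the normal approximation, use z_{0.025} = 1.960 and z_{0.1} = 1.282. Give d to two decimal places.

d_min ≈ 0.15

For a single sample (or paired design) of n = 454: d_min = (z_{α} + z_β)/√n.
z-sum = 1.960 + 1.282 = 3.242.
d_min = 3.242 / √454 = 3.242 / 21.307 = 0.152.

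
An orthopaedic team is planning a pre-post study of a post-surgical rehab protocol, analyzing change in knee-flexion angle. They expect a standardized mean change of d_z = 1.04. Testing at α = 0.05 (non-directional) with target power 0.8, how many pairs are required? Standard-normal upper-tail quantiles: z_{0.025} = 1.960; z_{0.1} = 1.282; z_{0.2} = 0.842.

n = 8 pairs

For a paired (one-sample on differences) test: n = ((z_{α/2} + z_β) / d)².
z_{α/2} + z_β = 1.960 + 0.842 = 2.802.
n = (2.802 / 1.04)² = 2.694² = 7.26.
Round up.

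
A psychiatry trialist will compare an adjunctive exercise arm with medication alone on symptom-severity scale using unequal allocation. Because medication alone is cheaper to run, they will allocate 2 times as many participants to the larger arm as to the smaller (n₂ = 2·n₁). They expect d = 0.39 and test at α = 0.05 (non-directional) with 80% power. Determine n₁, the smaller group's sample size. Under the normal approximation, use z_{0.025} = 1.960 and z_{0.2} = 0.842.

With allocation ratio k = n₂/n₁ = 2, Var(x̄₁−x̄₂) = σ²(1/n₁ + 1/(k·n₁)) = σ²·(k+1)/(k·n₁).
So n₁ = (1 + 1/k)·((z_{α/2} + z_β)/d)² = 1.500 × (2.802/0.39)².
n₁ = 1.500 × 51.62 = 77.4.
Round up: n₁ = 78, giving n₂ = 2 × 78 = 156.

n₁ = 78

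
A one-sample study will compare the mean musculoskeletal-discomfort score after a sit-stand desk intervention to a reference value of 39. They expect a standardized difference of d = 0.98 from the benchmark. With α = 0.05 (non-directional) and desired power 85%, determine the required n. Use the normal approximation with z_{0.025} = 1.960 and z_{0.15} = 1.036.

For a one-sample test: n = ((z_{α/2} + z_β) / d)².
z_{α/2} + z_β = 1.960 + 1.036 = 2.996.
n = (2.996 / 0.98)² = 3.057² = 9.35.
Round up.

n = 10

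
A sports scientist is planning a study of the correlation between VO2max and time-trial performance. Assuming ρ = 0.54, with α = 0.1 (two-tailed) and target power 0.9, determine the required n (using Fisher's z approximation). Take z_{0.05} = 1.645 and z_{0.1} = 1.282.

Fisher's z: C = ½·ln((1+r)/(1−r)) = ½·ln(3.3478) = 0.6042.
n = ((z_{α/2} + z_β)/C)² + 3.
(1.645 + 1.282) / 0.6042 = 2.927 / 0.6042 = 4.844.
n = 4.844² + 3 = 23.47 + 3 = 26.5.
Round up.

n = 27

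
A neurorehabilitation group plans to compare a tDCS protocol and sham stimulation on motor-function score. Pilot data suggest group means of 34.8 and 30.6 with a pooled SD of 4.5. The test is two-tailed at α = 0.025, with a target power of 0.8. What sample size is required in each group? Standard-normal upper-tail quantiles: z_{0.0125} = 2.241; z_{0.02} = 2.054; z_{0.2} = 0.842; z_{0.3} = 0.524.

Cohen's d = |M₁ − M₂| / SD_pooled = |34.8 − 30.6| / 4.5 = 4.2 / 4.5 = 0.933.
For two independent groups with equal n: n = 2·((z_{α/2} + z_β) / d)².
z_{α/2} + z_β = 2.241 + 0.842 = 3.083.
n = 2 × (3.083 / 0.933)² = 2 × 3.304² = 2 × 10.92 = 21.8.
Round up to the next whole participant.

n = 22 per group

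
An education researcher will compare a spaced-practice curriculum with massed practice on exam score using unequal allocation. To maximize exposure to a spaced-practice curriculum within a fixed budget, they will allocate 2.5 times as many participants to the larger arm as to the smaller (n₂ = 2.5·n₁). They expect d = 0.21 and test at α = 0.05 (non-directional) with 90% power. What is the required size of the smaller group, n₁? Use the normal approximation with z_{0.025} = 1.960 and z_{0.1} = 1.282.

With allocation ratio k = n₂/n₁ = 2.5, Var(x̄₁−x̄₂) = σ²(1/n₁ + 1/(k·n₁)) = σ²·(k+1)/(k·n₁).
So n₁ = (1 + 1/k)·((z_{α/2} + z_β)/d)² = 1.400 × (3.242/0.21)².
n₁ = 1.400 × 238.33 = 333.7.
Round up: n₁ = 334, giving n₂ = 2.5 × 334 = 835.

n₁ = 334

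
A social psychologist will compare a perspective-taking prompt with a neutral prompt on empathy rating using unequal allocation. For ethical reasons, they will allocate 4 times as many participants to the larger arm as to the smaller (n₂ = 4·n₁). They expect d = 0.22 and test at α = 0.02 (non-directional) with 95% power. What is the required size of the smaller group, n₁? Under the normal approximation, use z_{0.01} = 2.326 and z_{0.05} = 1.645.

n₁ = 408

With allocation ratio k = n₂/n₁ = 4, Var(x̄₁−x̄₂) = σ²(1/n₁ + 1/(k·n₁)) = σ²·(k+1)/(k·n₁).
So n₁ = (1 + 1/k)·((z_{α/2} + z_β)/d)² = 1.250 × (3.971/0.22)².
n₁ = 1.250 × 325.80 = 407.3.
Round up: n₁ = 408, giving n₂ = 4 × 408 = 1632.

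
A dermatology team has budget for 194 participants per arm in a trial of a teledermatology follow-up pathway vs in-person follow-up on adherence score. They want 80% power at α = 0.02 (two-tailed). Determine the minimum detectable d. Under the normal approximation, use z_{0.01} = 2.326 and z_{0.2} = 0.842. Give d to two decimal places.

d_min ≈ 0.32

For two independent groups of n = 194 each: d_min = (z_{α/2} + z_β)·√(2/n).
z-sum = 2.326 + 0.842 = 3.168.
d_min = 3.168 × √(2/194) = 3.168 × 0.1015 = 0.322.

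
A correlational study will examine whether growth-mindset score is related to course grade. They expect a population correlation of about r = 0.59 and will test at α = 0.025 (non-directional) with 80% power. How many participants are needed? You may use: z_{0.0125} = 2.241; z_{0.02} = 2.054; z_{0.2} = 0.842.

Fisher's z: C = ½·ln((1+r)/(1−r)) = ½·ln(3.8780) = 0.6777.
n = ((z_{α/2} + z_β)/C)² + 3.
(2.241 + 0.842) / 0.6777 = 3.083 / 0.6777 = 4.549.
n = 4.549² + 3 = 20.70 + 3 = 23.7.
Round up.

n = 24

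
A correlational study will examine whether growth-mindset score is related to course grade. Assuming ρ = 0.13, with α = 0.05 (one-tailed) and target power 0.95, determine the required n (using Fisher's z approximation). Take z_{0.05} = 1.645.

n = 637

Fisher's z: C = ½·ln((1+r)/(1−r)) = ½·ln(1.2989) = 0.1307.
n = ((z_{α} + z_β)/C)² + 3.
(1.645 + 1.645) / 0.1307 = 3.290 / 0.1307 = 25.172.
n = 25.172² + 3 = 633.64 + 3 = 636.6.
Round up.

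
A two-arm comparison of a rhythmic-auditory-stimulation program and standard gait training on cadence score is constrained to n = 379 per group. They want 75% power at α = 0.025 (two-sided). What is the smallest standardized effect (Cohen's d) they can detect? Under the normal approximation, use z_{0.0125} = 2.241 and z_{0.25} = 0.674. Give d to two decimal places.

d_min ≈ 0.21

For two independent groups of n = 379 each: d_min = (z_{α/2} + z_β)·√(2/n).
z-sum = 2.241 + 0.674 = 2.915.
d_min = 2.915 × √(2/379) = 2.915 × 0.0726 = 0.212.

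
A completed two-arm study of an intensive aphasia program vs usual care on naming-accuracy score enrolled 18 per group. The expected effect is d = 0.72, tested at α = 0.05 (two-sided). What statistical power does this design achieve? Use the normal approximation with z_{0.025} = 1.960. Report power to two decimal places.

For two equal groups, power = Φ(d·√(n/2) − z_{α/2}).
d·√(n/2) = 0.72 × √(18/2) = 0.72 × 3.000 = 2.160.
z_β = 2.160 − 1.960 = 0.200.
Power = Φ(0.200) = 0.579.

power ≈ 0.58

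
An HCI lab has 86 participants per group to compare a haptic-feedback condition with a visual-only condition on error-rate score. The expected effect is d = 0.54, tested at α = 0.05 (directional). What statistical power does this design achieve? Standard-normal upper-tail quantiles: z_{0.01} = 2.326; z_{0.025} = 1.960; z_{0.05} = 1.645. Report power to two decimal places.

power ≈ 0.97

For two equal groups, power = Φ(d·√(n/2) − z_{α}).
d·√(n/2) = 0.54 × √(86/2) = 0.54 × 6.557 = 3.541.
z_β = 3.541 − 1.645 = 1.896.
Power = Φ(1.896) = 0.971.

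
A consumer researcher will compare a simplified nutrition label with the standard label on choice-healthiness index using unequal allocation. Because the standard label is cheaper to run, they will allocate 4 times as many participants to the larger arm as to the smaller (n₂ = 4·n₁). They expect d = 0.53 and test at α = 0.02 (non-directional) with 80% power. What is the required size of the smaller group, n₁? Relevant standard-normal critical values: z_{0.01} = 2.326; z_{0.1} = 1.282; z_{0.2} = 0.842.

With allocation ratio k = n₂/n₁ = 4, Var(x̄₁−x̄₂) = σ²(1/n₁ + 1/(k·n₁)) = σ²·(k+1)/(k·n₁).
So n₁ = (1 + 1/k)·((z_{α/2} + z_β)/d)² = 1.250 × (3.168/0.53)².
n₁ = 1.250 × 35.73 = 44.7.
Round up: n₁ = 45, giving n₂ = 4 × 45 = 180.

n₁ = 45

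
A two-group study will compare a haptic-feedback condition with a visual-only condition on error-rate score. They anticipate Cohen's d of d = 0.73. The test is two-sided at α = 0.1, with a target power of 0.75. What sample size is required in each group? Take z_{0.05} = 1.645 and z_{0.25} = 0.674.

For two independent groups with equal n: n = 2·((z_{α/2} + z_β) / d)².
z_{α/2} + z_β = 1.645 + 0.674 = 2.319.
n = 2 × (2.319 / 0.73)² = 2 × 3.177² = 2 × 10.09 = 20.2.
Round up to the next whole participant.

n = 21 per group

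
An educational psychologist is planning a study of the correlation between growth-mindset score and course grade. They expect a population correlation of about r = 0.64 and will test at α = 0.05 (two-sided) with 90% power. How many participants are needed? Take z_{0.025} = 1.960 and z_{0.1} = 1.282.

n = 22

Fisher's z: C = ½·ln((1+r)/(1−r)) = ½·ln(4.5556) = 0.7582.
n = ((z_{α/2} + z_β)/C)² + 3.
(1.960 + 1.282) / 0.7582 = 3.242 / 0.7582 = 4.276.
n = 4.276² + 3 = 18.28 + 3 = 21.3.
Round up.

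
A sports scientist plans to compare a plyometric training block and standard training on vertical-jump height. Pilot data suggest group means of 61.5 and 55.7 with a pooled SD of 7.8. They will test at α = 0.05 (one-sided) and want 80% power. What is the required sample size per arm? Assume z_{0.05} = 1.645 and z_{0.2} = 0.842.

Cohen's d = |M₁ − M₂| / SD_pooled = |61.5 − 55.7| / 7.8 = 5.8 / 7.8 = 0.744.
For two independent groups with equal n: n = 2·((z_{α} + z_β) / d)².
z_{α} + z_β = 1.645 + 0.842 = 2.487.
n = 2 × (2.487 / 0.744)² = 2 × 3.343² = 2 × 11.17 = 22.3.
Round up to the next whole participant.

n = 23 per group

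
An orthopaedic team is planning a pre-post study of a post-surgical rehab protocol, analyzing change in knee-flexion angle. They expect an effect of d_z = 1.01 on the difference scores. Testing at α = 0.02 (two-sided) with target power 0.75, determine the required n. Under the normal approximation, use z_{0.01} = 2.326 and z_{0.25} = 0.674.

n = 9 pairs

For a paired (one-sample on differences) test: n = ((z_{α/2} + z_β) / d)².
z_{α/2} + z_β = 2.326 + 0.674 = 3.000.
n = (3.000 / 1.01)² = 2.970² = 8.82.
Round up.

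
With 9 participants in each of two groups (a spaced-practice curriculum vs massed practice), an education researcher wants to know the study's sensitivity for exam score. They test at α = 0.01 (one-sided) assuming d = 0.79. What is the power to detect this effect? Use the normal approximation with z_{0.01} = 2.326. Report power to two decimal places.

For two equal groups, power = Φ(d·√(n/2) − z_{α}).
d·√(n/2) = 0.79 × √(9/2) = 0.79 × 2.121 = 1.676.
z_β = 1.676 − 2.326 = -0.650.
Power = Φ(-0.650) = 0.258.

power ≈ 0.26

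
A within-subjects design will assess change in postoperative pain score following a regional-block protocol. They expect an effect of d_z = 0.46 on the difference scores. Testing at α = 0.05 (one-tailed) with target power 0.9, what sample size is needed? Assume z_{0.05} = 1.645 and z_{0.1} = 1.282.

n = 41 pairs

For a paired (one-sample on differences) test: n = ((z_{α} + z_β) / d)².
z_{α} + z_β = 1.645 + 1.282 = 2.927.
n = (2.927 / 0.46)² = 6.363² = 40.49.
Round up.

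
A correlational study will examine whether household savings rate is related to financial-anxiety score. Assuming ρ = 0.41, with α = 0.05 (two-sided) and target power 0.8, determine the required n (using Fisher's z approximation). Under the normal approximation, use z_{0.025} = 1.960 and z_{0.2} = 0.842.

Fisher's z: C = ½·ln((1+r)/(1−r)) = ½·ln(2.3898) = 0.4356.
n = ((z_{α/2} + z_β)/C)² + 3.
(1.960 + 0.842) / 0.4356 = 2.802 / 0.4356 = 6.433.
n = 6.433² + 3 = 41.38 + 3 = 44.4.
Round up.

n = 45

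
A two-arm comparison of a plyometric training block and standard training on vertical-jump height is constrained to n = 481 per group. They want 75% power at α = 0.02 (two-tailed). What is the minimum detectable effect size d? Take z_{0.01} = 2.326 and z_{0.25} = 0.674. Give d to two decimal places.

d_min ≈ 0.19

For two independent groups of n = 481 each: d_min = (z_{α/2} + z_β)·√(2/n).
z-sum = 2.326 + 0.674 = 3.000.
d_min = 3.000 × √(2/481) = 3.000 × 0.0645 = 0.193.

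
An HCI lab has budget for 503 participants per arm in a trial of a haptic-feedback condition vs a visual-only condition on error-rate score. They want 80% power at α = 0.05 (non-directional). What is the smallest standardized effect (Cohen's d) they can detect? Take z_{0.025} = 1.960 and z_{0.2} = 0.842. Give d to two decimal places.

d_min ≈ 0.18

For two independent groups of n = 503 each: d_min = (z_{α/2} + z_β)·√(2/n).
z-sum = 1.960 + 0.842 = 2.802.
d_min = 2.802 × √(2/503) = 2.802 × 0.0631 = 0.177.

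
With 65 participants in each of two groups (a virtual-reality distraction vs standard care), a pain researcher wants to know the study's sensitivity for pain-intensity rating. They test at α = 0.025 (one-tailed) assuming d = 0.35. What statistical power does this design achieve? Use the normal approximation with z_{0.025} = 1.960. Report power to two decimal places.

For two equal groups, power = Φ(d·√(n/2) − z_{α}).
d·√(n/2) = 0.35 × √(65/2) = 0.35 × 5.701 = 1.995.
z_β = 1.995 − 1.960 = 0.035.
Power = Φ(0.035) = 0.514.

power ≈ 0.51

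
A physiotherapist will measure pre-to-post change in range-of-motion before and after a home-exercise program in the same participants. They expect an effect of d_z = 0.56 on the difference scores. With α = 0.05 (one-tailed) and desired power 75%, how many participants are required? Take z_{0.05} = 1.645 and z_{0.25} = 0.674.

For a paired (one-sample on differences) test: n = ((z_{α} + z_β) / d)².
z_{α} + z_β = 1.645 + 0.674 = 2.319.
n = (2.319 / 0.56)² = 4.141² = 17.15.
Round up.

n = 18 pairs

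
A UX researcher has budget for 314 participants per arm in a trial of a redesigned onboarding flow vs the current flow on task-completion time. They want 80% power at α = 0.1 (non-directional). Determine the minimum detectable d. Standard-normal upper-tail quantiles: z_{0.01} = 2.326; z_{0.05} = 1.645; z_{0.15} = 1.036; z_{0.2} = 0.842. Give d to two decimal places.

For two independent groups of n = 314 each: d_min = (z_{α/2} + z_β)·√(2/n).
z-sum = 1.645 + 0.842 = 2.487.
d_min = 2.487 × √(2/314) = 2.487 × 0.0798 = 0.198.

d_min ≈ 0.20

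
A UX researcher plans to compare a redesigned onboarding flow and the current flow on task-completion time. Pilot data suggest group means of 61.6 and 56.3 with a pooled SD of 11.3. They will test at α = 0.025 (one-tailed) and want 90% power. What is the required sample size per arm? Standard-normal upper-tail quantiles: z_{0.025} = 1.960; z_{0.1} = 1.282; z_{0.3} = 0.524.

n = 96 per group

Cohen's d = |M₁ − M₂| / SD_pooled = |61.6 − 56.3| / 11.3 = 5.3 / 11.3 = 0.469.
For two independent groups with equal n: n = 2·((z_{α} + z_β) / d)².
z_{α} + z_β = 1.960 + 1.282 = 3.242.
n = 2 × (3.242 / 0.469)² = 2 × 6.913² = 2 × 47.78 = 95.6.
Round up to the next whole participant.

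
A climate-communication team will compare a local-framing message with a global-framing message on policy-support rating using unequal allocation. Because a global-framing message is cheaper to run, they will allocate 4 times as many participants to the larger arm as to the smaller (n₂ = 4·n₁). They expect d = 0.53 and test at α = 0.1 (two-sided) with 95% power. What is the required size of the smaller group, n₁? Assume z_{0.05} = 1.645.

n₁ = 49

With allocation ratio k = n₂/n₁ = 4, Var(x̄₁−x̄₂) = σ²(1/n₁ + 1/(k·n₁)) = σ²·(k+1)/(k·n₁).
So n₁ = (1 + 1/k)·((z_{α/2} + z_β)/d)² = 1.250 × (3.290/0.53)².
n₁ = 1.250 × 38.53 = 48.2.
Round up: n₁ = 49, giving n₂ = 4 × 49 = 196.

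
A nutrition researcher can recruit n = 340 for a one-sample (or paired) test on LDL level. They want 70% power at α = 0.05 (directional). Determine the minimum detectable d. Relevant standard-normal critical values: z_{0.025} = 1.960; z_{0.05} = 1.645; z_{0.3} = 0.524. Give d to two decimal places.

d_min ≈ 0.12

For a single sample (or paired design) of n = 340: d_min = (z_{α} + z_β)/√n.
z-sum = 1.645 + 0.524 = 2.169.
d_min = 2.169 / √340 = 2.169 / 18.439 = 0.118.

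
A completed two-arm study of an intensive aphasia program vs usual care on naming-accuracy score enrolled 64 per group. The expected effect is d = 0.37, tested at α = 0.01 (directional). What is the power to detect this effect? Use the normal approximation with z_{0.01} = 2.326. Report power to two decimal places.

For two equal groups, power = Φ(d·√(n/2) − z_{α}).
d·√(n/2) = 0.37 × √(64/2) = 0.37 × 5.657 = 2.093.
z_β = 2.093 − 2.326 = -0.233.
Power = Φ(-0.233) = 0.408.

power ≈ 0.41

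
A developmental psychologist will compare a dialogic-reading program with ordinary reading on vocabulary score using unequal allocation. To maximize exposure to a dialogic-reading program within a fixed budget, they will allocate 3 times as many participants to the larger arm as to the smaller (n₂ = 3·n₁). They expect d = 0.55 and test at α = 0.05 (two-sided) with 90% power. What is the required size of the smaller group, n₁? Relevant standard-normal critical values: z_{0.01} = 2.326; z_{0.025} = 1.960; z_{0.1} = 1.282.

n₁ = 47

With allocation ratio k = n₂/n₁ = 3, Var(x̄₁−x̄₂) = σ²(1/n₁ + 1/(k·n₁)) = σ²·(k+1)/(k·n₁).
So n₁ = (1 + 1/k)·((z_{α/2} + z_β)/d)² = 1.333 × (3.242/0.55)².
n₁ = 1.333 × 34.75 = 46.3.
Round up: n₁ = 47, giving n₂ = 3 × 47 = 141.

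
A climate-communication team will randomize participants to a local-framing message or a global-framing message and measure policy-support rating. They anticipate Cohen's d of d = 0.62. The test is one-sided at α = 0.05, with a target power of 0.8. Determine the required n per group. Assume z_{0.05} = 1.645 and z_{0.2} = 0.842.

For two independent groups with equal n: n = 2·((z_{α} + z_β) / d)².
z_{α} + z_β = 1.645 + 0.842 = 2.487.
n = 2 × (2.487 / 0.62)² = 2 × 4.011² = 2 × 16.09 = 32.2.
Round up to the next whole participant.

n = 33 per group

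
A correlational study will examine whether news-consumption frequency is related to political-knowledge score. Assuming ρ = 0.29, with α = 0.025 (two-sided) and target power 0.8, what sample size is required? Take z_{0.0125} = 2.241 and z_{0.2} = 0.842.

Fisher's z: C = ½·ln((1+r)/(1−r)) = ½·ln(1.8169) = 0.2986.
n = ((z_{α/2} + z_β)/C)² + 3.
(2.241 + 0.842) / 0.2986 = 3.083 / 0.2986 = 10.325.
n = 10.325² + 3 = 106.60 + 3 = 109.6.
Round up.

n = 110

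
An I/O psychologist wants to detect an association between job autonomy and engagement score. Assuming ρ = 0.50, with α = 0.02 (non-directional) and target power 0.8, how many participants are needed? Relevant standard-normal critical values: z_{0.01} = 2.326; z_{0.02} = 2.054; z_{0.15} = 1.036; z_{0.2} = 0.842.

Fisher's z: C = ½·ln((1+r)/(1−r)) = ½·ln(3.0000) = 0.5493.
n = ((z_{α/2} + z_β)/C)² + 3.
(2.326 + 0.842) / 0.5493 = 3.168 / 0.5493 = 5.767.
n = 5.767² + 3 = 33.26 + 3 = 36.3.
Round up.

n = 37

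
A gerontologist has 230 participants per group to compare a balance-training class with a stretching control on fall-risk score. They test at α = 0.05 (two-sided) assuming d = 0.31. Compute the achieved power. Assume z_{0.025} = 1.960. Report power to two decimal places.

power ≈ 0.91

For two equal groups, power = Φ(d·√(n/2) − z_{α/2}).
d·√(n/2) = 0.31 × √(230/2) = 0.31 × 10.724 = 3.324.
z_β = 3.324 − 1.960 = 1.364.
Power = Φ(1.364) = 0.914.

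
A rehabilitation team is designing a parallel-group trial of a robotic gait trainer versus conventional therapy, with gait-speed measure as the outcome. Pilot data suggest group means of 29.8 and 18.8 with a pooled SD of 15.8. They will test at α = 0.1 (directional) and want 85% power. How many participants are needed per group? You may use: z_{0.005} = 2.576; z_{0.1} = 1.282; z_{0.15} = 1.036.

n = 23 per group

Cohen's d = |M₁ − M₂| / SD_pooled = |29.8 − 18.8| / 15.8 = 11.0 / 15.8 = 0.696.
For two independent groups with equal n: n = 2·((z_{α} + z_β) / d)².
z_{α} + z_β = 1.282 + 1.036 = 2.318.
n = 2 × (2.318 / 0.696)² = 2 × 3.330² = 2 × 11.09 = 22.2.
Round up to the next whole participant.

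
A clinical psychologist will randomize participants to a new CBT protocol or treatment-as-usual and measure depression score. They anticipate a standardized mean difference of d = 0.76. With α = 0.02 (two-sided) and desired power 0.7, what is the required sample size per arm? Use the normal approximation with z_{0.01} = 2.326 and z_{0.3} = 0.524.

For two independent groups with equal n: n = 2·((z_{α/2} + z_β) / d)².
z_{α/2} + z_β = 2.326 + 0.524 = 2.850.
n = 2 × (2.850 / 0.76)² = 2 × 3.750² = 2 × 14.06 = 28.1.
Round up to the next whole participant.

n = 29 per group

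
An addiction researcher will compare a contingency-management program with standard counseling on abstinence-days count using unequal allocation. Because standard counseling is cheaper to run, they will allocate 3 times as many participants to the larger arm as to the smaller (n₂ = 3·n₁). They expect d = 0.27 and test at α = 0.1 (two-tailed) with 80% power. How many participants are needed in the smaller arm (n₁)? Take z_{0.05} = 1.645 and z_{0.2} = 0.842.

With allocation ratio k = n₂/n₁ = 3, Var(x̄₁−x̄₂) = σ²(1/n₁ + 1/(k·n₁)) = σ²·(k+1)/(k·n₁).
So n₁ = (1 + 1/k)·((z_{α/2} + z_β)/d)² = 1.333 × (2.487/0.27)².
n₁ = 1.333 × 84.84 = 113.1.
Round up: n₁ = 114, giving n₂ = 3 × 114 = 342.

n₁ = 114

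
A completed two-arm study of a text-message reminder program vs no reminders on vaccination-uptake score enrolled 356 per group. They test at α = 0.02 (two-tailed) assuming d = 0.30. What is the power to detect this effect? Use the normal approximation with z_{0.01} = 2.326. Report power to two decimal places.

power ≈ 0.95

For two equal groups, power = Φ(d·√(n/2) − z_{α/2}).
d·√(n/2) = 0.30 × √(356/2) = 0.30 × 13.342 = 4.002.
z_β = 4.002 − 2.326 = 1.676.
Power = Φ(1.676) = 0.953.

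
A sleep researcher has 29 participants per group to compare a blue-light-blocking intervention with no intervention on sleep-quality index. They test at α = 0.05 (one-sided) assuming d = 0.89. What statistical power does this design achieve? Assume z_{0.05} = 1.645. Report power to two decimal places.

power ≈ 0.96

For two equal groups, power = Φ(d·√(n/2) − z_{α}).
d·√(n/2) = 0.89 × √(29/2) = 0.89 × 3.808 = 3.389.
z_β = 3.389 − 1.645 = 1.744.
Power = Φ(1.744) = 0.959.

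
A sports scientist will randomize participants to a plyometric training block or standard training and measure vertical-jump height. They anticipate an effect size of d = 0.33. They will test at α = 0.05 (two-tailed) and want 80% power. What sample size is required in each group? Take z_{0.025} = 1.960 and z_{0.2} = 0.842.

For two independent groups with equal n: n = 2·((z_{α/2} + z_β) / d)².
z_{α/2} + z_β = 1.960 + 0.842 = 2.802.
n = 2 × (2.802 / 0.33)² = 2 × 8.491² = 2 × 72.10 = 144.2.
Round up to the next whole participant.

n = 145 per group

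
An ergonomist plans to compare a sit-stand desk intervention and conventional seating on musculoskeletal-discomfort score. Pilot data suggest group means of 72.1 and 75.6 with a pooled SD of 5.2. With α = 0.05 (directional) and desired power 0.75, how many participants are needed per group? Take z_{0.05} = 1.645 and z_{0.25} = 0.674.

n = 24 per group

Cohen's d = |M₁ − M₂| / SD_pooled = |72.1 − 75.6| / 5.2 = 3.5 / 5.2 = 0.673.
For two independent groups with equal n: n = 2·((z_{α} + z_β) / d)².
z_{α} + z_β = 1.645 + 0.674 = 2.319.
n = 2 × (2.319 / 0.673)² = 2 × 3.446² = 2 × 11.87 = 23.7.
Round up to the next whole participant.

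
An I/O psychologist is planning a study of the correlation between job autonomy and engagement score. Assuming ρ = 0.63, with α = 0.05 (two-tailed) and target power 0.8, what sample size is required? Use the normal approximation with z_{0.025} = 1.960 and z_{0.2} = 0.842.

Fisher's z: C = ½·ln((1+r)/(1−r)) = ½·ln(4.4054) = 0.7414.
n = ((z_{α/2} + z_β)/C)² + 3.
(1.960 + 0.842) / 0.7414 = 2.802 / 0.7414 = 3.779.
n = 3.779² + 3 = 14.28 + 3 = 17.3.
Round up.

n = 18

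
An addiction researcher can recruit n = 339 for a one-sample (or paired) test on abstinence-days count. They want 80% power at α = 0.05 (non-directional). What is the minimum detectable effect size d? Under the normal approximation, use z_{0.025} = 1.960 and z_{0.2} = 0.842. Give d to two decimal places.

For a single sample (or paired design) of n = 339: d_min = (z_{α/2} + z_β)/√n.
z-sum = 1.960 + 0.842 = 2.802.
d_min = 2.802 / √339 = 2.802 / 18.412 = 0.152.

d_min ≈ 0.15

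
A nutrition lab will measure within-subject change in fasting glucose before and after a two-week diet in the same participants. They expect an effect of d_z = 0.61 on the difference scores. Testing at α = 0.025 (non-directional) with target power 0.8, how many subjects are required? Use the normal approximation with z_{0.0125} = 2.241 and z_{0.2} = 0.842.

For a paired (one-sample on differences) test: n = ((z_{α/2} + z_β) / d)².
z_{α/2} + z_β = 2.241 + 0.842 = 3.083.
n = (3.083 / 0.61)² = 5.054² = 25.54.
Round up.

n = 26 pairs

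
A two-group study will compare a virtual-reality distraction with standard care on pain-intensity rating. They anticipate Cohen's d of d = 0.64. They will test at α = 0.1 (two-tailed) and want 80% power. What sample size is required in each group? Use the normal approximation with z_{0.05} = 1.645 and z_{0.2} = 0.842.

n = 31 per group

For two independent groups with equal n: n = 2·((z_{α/2} + z_β) / d)².
z_{α/2} + z_β = 1.645 + 0.842 = 2.487.
n = 2 × (2.487 / 0.64)² = 2 × 3.886² = 2 × 15.10 = 30.2.
Round up to the next whole participant.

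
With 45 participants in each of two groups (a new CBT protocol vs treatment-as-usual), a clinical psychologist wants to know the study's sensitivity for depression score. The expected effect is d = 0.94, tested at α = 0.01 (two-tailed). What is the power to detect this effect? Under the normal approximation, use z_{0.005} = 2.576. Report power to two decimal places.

power ≈ 0.97

For two equal groups, power = Φ(d·√(n/2) − z_{α/2}).
d·√(n/2) = 0.94 × √(45/2) = 0.94 × 4.743 = 4.459.
z_β = 4.459 − 2.576 = 1.883.
Power = Φ(1.883) = 0.970.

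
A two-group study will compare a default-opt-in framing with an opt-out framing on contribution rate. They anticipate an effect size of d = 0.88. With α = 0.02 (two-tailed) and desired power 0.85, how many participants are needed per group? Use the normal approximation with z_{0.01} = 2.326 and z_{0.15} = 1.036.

n = 30 per group

For two independent groups with equal n: n = 2·((z_{α/2} + z_β) / d)².
z_{α/2} + z_β = 2.326 + 1.036 = 3.362.
n = 2 × (3.362 / 0.88)² = 2 × 3.820² = 2 × 14.60 = 29.2.
Round up to the next whole participant.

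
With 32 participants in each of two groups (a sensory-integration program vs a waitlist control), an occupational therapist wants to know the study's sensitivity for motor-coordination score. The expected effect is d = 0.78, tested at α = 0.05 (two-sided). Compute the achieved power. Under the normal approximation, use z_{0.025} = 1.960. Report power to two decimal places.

For two equal groups, power = Φ(d·√(n/2) − z_{α/2}).
d·√(n/2) = 0.78 × √(32/2) = 0.78 × 4.000 = 3.120.
z_β = 3.120 − 1.960 = 1.160.
Power = Φ(1.160) = 0.877.

power ≈ 0.88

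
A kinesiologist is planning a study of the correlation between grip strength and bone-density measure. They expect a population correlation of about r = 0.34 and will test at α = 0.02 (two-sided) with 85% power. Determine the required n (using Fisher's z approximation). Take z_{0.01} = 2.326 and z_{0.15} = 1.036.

n = 94

Fisher's z: C = ½·ln((1+r)/(1−r)) = ½·ln(2.0303) = 0.3541.
n = ((z_{α/2} + z_β)/C)² + 3.
(2.326 + 1.036) / 0.3541 = 3.362 / 0.3541 = 9.494.
n = 9.494² + 3 = 90.15 + 3 = 93.1.
Round up.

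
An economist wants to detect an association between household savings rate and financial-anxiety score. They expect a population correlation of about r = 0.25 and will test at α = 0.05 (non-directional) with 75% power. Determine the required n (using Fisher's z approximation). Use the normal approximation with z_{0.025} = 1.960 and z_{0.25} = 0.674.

n = 110

Fisher's z: C = ½·ln((1+r)/(1−r)) = ½·ln(1.6667) = 0.2554.
n = ((z_{α/2} + z_β)/C)² + 3.
(1.960 + 0.674) / 0.2554 = 2.634 / 0.2554 = 10.313.
n = 10.313² + 3 = 106.36 + 3 = 109.4.
Round up.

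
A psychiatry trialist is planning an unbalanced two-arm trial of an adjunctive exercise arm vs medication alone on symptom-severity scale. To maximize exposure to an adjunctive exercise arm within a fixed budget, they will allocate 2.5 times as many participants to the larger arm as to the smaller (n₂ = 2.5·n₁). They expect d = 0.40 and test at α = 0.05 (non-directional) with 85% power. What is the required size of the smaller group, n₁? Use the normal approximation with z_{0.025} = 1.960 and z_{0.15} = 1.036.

n₁ = 79

With allocation ratio k = n₂/n₁ = 2.5, Var(x̄₁−x̄₂) = σ²(1/n₁ + 1/(k·n₁)) = σ²·(k+1)/(k·n₁).
So n₁ = (1 + 1/k)·((z_{α/2} + z_β)/d)² = 1.400 × (2.996/0.40)².
n₁ = 1.400 × 56.10 = 78.5.
Round up: n₁ = 79, giving n₂ = ⌈2.5 × 79⌉ = ⌈197.5⌉ = 198.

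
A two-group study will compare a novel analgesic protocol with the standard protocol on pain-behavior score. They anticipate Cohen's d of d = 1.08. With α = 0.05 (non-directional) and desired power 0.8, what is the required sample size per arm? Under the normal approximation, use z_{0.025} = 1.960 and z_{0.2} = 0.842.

For two independent groups with equal n: n = 2·((z_{α/2} + z_β) / d)².
z_{α/2} + z_β = 1.960 + 0.842 = 2.802.
n = 2 × (2.802 / 1.08)² = 2 × 2.594² = 2 × 6.73 = 13.5.
Round up to the next whole participant.

n = 14 per group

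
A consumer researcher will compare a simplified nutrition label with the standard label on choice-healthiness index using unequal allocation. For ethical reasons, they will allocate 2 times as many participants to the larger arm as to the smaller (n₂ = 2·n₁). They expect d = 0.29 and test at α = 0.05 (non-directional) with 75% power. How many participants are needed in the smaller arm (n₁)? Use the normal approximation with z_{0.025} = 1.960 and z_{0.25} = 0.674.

With allocation ratio k = n₂/n₁ = 2, Var(x̄₁−x̄₂) = σ²(1/n₁ + 1/(k·n₁)) = σ²·(k+1)/(k·n₁).
So n₁ = (1 + 1/k)·((z_{α/2} + z_β)/d)² = 1.500 × (2.634/0.29)².
n₁ = 1.500 × 82.50 = 123.7.
Round up: n₁ = 124, giving n₂ = 2 × 124 = 248.

n₁ = 124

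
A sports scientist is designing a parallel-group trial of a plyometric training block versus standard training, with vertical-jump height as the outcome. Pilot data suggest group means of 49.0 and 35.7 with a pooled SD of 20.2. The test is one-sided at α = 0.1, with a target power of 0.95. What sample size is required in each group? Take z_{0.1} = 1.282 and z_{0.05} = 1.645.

Cohen's d = |M₁ − M₂| / SD_pooled = |49.0 − 35.7| / 20.2 = 13.3 / 20.2 = 0.658.
For two independent groups with equal n: n = 2·((z_{α} + z_β) / d)².
z_{α} + z_β = 1.282 + 1.645 = 2.927.
n = 2 × (2.927 / 0.658)² = 2 × 4.448² = 2 × 19.79 = 39.6.
Round up to the next whole participant.

n = 40 per group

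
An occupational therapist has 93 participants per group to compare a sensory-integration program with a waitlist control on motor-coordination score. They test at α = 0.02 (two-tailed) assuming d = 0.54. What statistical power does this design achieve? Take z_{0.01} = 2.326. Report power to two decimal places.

For two equal groups, power = Φ(d·√(n/2) − z_{α/2}).
d·√(n/2) = 0.54 × √(93/2) = 0.54 × 6.819 = 3.682.
z_β = 3.682 − 2.326 = 1.356.
Power = Φ(1.356) = 0.912.

power ≈ 0.91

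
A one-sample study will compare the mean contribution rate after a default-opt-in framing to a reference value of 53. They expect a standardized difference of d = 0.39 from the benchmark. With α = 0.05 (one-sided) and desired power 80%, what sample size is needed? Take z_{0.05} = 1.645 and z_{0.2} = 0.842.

n = 41

For a one-sample test: n = ((z_{α} + z_β) / d)².
z_{α} + z_β = 1.645 + 0.842 = 2.487.
n = (2.487 / 0.39)² = 6.377² = 40.67.
Round up.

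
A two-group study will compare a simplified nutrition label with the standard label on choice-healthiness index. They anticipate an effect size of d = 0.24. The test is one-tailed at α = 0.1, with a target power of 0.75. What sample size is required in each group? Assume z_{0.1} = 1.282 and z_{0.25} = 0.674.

For two independent groups with equal n: n = 2·((z_{α} + z_β) / d)².
z_{α} + z_β = 1.282 + 0.674 = 1.956.
n = 2 × (1.956 / 0.24)² = 2 × 8.150² = 2 × 66.42 = 132.8.
Round up to the next whole participant.

n = 133 per group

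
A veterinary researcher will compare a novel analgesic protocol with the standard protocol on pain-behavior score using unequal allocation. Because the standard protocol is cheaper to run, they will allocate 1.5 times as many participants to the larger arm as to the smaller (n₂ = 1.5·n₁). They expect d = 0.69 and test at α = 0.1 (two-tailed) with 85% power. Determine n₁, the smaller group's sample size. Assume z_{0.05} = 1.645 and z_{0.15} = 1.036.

With allocation ratio k = n₂/n₁ = 1.5, Var(x̄₁−x̄₂) = σ²(1/n₁ + 1/(k·n₁)) = σ²·(k+1)/(k·n₁).
So n₁ = (1 + 1/k)·((z_{α/2} + z_β)/d)² = 1.667 × (2.681/0.69)².
n₁ = 1.667 × 15.10 = 25.2.
Round up: n₁ = 26, giving n₂ = 1.5 × 26 = 39.

n₁ = 26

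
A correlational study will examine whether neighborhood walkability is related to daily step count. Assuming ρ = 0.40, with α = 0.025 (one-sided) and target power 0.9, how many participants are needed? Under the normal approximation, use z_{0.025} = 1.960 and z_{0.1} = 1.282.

n = 62

Fisher's z: C = ½·ln((1+r)/(1−r)) = ½·ln(2.3333) = 0.4236.
n = ((z_{α} + z_β)/C)² + 3.
(1.960 + 1.282) / 0.4236 = 3.242 / 0.4236 = 7.653.
n = 7.653² + 3 = 58.58 + 3 = 61.6.
Round up.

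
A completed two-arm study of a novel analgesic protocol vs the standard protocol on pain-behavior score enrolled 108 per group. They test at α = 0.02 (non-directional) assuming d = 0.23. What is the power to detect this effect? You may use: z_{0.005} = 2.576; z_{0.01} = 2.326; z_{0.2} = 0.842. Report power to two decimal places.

For two equal groups, power = Φ(d·√(n/2) − z_{α/2}).
d·√(n/2) = 0.23 × √(108/2) = 0.23 × 7.348 = 1.690.
z_β = 1.690 − 2.326 = -0.636.
Power = Φ(-0.636) = 0.262.

power ≈ 0.26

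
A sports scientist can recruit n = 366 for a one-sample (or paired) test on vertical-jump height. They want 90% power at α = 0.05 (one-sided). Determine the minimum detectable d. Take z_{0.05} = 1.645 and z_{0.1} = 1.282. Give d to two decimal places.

d_min ≈ 0.15

For a single sample (or paired design) of n = 366: d_min = (z_{α} + z_β)/√n.
z-sum = 1.645 + 1.282 = 2.927.
d_min = 2.927 / √366 = 2.927 / 19.131 = 0.153.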